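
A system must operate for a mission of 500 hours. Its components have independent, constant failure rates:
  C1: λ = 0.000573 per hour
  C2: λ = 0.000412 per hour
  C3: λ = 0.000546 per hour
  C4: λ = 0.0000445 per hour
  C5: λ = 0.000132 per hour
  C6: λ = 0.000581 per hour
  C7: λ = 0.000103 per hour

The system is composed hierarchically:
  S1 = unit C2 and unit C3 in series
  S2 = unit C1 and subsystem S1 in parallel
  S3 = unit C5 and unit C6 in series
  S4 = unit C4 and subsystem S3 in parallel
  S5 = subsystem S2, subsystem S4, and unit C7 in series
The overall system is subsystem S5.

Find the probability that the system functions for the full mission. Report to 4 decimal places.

R(C1) = exp(−0.000573 × 500) = 0.750887
R(C2) = exp(−0.000412 × 500) = 0.813833
R(C3) = exp(−0.000546 × 500) = 0.761093
R(C4) = exp(−0.0000445 × 500) = 0.977996
R(C5) = exp(−0.000132 × 500) = 0.936131
R(C6) = exp(−0.000581 × 500) = 0.747890
R(C7) = exp(−0.000103 × 500) = 0.949804
Series (C2 and C3): 0.813833 × 0.761093 = 0.619403
Parallel (C1 and [0.619403]): 1 − (1 − 0.750887)(1 − 0.619403) = 0.905188
Series (C5 and C6): 0.936131 × 0.747890 = 0.700123
Parallel (C4 and [0.700123]): 1 − (1 − 0.977996)(1 − 0.700123) = 0.993402
Series ([0.905188], [0.993402], and C7): 0.905188 × 0.993402 × 0.949804 = 0.8541

0.8541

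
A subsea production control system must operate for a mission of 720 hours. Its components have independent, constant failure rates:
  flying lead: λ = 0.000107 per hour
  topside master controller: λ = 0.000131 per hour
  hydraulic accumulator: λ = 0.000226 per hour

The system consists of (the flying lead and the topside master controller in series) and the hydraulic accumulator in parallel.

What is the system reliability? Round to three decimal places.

0.976

R(flying lead) = exp(−0.000107 × 720) = 0.92585
R(topside master controller) = exp(−0.000131 × 720) = 0.90999
R(hydraulic accumulator) = exp(−0.000226 × 720) = 0.84983
Series (flying lead and topside master controller): 0.92585 × 0.90999 = 0.84251
Parallel ([0.84251] and hydraulic accumulator): 1 − (1 − 0.84251)(1 − 0.84983) = 0.976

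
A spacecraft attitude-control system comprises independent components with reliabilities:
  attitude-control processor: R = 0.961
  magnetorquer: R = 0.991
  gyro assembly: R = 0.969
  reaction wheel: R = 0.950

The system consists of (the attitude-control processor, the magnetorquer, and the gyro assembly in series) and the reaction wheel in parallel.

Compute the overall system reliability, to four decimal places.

0.9961

Series (attitude-control processor, magnetorquer, and gyro assembly): 0.961000 × 0.991000 × 0.969000 = 0.922828
Parallel ([0.922828] and reaction wheel): 1 − (1 − 0.922828)(1 − 0.950000) = 0.9961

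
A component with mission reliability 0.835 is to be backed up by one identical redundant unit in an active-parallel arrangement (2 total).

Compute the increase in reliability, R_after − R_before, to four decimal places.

R_before = 0.835
R_after = 1 − (1 − 0.835)^2 = 0.9728
ΔR = 0.9728 − 0.835 = 0.1378

0.1378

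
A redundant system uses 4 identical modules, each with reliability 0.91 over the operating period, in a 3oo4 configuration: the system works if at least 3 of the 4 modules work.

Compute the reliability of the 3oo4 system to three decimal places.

R = Σ_{i=3}^{4} C(4,i) p^i (1−p)^{4−i} with p = 0.91
C(4,3)·0.91^3·0.09^1 = 0.27129
C(4,4)·0.91^4·0.09^0 = 0.68575
Sum = 0.957

0.957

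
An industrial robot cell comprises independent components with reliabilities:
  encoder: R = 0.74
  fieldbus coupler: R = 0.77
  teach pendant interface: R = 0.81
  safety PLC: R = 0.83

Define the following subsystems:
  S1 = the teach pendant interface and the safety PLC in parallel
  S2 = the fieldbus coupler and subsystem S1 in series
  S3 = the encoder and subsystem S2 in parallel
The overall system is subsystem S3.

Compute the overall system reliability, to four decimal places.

0.9337

Parallel (teach pendant interface and safety PLC): 1 − (1 − 0.810000)(1 − 0.830000) = 0.967700
Series (fieldbus coupler and [0.967700]): 0.770000 × 0.967700 = 0.745129
Parallel (encoder and [0.745129]): 1 − (1 − 0.740000)(1 − 0.745129) = 0.9337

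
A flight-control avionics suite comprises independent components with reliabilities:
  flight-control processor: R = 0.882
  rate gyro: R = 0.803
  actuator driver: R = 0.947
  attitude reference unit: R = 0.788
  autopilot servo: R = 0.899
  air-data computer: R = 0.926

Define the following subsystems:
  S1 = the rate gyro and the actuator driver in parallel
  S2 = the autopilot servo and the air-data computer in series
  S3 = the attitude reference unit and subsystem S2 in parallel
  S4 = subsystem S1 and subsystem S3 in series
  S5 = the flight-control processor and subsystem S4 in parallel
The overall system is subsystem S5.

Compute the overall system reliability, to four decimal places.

Parallel (rate gyro and actuator driver): 1 − (1 − 0.803000)(1 − 0.947000) = 0.989559
Series (autopilot servo and air-data computer): 0.899000 × 0.926000 = 0.832474
Parallel (attitude reference unit and [0.832474]): 1 − (1 − 0.788000)(1 − 0.832474) = 0.964484
Series ([0.989559] and [0.964484]): 0.989559 × 0.964484 = 0.954414
Parallel (flight-control processor and [0.954414]): 1 − (1 − 0.882000)(1 − 0.954414) = 0.9946

0.9946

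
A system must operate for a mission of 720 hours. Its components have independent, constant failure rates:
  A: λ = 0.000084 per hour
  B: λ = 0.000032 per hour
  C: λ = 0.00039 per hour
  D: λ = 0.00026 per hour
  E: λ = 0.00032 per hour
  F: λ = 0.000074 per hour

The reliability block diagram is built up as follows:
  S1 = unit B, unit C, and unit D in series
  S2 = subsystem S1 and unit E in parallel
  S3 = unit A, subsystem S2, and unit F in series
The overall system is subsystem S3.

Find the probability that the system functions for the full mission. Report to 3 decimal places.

0.821

R(A) = exp(−0.000084 × 720) = 0.94131
R(B) = exp(−0.000032 × 720) = 0.97722
R(C) = exp(−0.00039 × 720) = 0.75518
R(D) = exp(−0.00026 × 720) = 0.82928
R(E) = exp(−0.00032 × 720) = 0.79422
R(F) = exp(−0.000074 × 720) = 0.94811
Series (B, C, and D): 0.97722 × 0.75518 × 0.82928 = 0.61199
Parallel ([0.61199] and E): 1 − (1 − 0.61199)(1 − 0.79422) = 0.92016
Series (A, [0.92016], and F): 0.94131 × 0.92016 × 0.94811 = 0.821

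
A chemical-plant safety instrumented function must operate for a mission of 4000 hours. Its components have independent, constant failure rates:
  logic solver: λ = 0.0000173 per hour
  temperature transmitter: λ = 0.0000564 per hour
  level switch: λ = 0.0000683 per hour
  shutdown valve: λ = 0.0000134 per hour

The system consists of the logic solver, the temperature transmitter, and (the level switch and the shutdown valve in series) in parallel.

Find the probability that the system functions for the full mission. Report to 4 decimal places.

R(logic solver) = exp(−0.0000173 × 4000) = 0.933140
R(temperature transmitter) = exp(−0.0000564 × 4000) = 0.798037
R(level switch) = exp(−0.0000683 × 4000) = 0.760941
R(shutdown valve) = exp(−0.0000134 × 4000) = 0.947811
Series (level switch and shutdown valve): 0.760941 × 0.947811 = 0.721228
Parallel (logic solver, temperature transmitter, and [0.721228]): 1 − (1 − 0.933140)(1 − 0.798037)(1 − 0.721228) = 0.9962

0.9962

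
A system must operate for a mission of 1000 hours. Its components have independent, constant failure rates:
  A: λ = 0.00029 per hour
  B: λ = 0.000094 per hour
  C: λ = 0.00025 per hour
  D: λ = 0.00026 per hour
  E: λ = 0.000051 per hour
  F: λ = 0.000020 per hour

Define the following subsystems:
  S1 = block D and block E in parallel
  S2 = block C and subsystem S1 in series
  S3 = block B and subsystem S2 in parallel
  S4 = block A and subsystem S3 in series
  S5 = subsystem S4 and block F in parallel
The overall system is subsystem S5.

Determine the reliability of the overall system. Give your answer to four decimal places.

R(A) = exp(−0.00029 × 1000) = 0.748264
R(B) = exp(−0.000094 × 1000) = 0.910283
R(C) = exp(−0.00025 × 1000) = 0.778801
R(D) = exp(−0.00026 × 1000) = 0.771052
R(E) = exp(−0.000051 × 1000) = 0.950279
R(F) = exp(−0.000020 × 1000) = 0.980199
Parallel (D and E): 1 − (1 − 0.771052)(1 − 0.950279) = 0.988616
Series (C and [0.988616]): 0.778801 × 0.988616 = 0.769935
Parallel (B and [0.769935]): 1 − (1 − 0.910283)(1 − 0.769935) = 0.979359
Series (A and [0.979359]): 0.748264 × 0.979359 = 0.732819
Parallel ([0.732819] and F): 1 − (1 − 0.732819)(1 − 0.980199) = 0.9947

0.9947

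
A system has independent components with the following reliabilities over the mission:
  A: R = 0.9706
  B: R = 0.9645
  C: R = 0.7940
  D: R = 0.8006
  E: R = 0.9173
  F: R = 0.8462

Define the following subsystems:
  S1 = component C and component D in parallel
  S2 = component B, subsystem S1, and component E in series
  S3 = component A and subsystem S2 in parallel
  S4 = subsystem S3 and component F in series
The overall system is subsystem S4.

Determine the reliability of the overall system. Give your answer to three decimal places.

Parallel (C and D): 1 − (1 − 0.79400)(1 − 0.80060) = 0.95892
Series (B, [0.95892], and E): 0.96450 × 0.95892 × 0.91730 = 0.84839
Parallel (A and [0.84839]): 1 − (1 − 0.97060)(1 − 0.84839) = 0.99554
Series ([0.99554] and F): 0.99554 × 0.84620 = 0.842

0.842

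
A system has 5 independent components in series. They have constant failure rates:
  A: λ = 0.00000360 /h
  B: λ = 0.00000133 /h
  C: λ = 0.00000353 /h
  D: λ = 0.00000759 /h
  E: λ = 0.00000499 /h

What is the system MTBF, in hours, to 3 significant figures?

Series of exponential components: λ_sys = Σ λ_i
λ_sys = 0.00000360 + 0.00000133 + 0.00000353 + 0.00000759 + 0.00000499 = 2.1040e-05 /h
MTBF = 1 / λ_sys = 47500 h

47500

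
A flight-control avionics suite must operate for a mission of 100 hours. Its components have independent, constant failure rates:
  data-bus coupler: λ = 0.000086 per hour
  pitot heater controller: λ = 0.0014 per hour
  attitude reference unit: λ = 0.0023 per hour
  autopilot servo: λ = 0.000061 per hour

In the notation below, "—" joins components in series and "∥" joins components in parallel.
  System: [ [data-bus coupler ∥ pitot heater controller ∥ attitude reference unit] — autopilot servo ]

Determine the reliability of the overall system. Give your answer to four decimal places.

R(data-bus coupler) = exp(−0.000086 × 100) = 0.991437
R(pitot heater controller) = exp(−0.0014 × 100) = 0.869358
R(attitude reference unit) = exp(−0.0023 × 100) = 0.794534
R(autopilot servo) = exp(−0.000061 × 100) = 0.993919
Parallel (data-bus coupler, pitot heater controller, and attitude reference unit): 1 − (1 − 0.991437)(1 − 0.869358)(1 − 0.794534) = 0.999770
Series ([0.999770] and autopilot servo): 0.999770 × 0.993919 = 0.9937

0.9937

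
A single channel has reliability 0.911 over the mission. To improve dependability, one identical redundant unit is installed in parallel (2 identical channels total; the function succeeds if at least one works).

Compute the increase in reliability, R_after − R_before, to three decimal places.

R_before = 0.911
R_after = 1 − (1 − 0.911)^2 = 0.992
ΔR = 0.992 − 0.911 = 0.081

0.081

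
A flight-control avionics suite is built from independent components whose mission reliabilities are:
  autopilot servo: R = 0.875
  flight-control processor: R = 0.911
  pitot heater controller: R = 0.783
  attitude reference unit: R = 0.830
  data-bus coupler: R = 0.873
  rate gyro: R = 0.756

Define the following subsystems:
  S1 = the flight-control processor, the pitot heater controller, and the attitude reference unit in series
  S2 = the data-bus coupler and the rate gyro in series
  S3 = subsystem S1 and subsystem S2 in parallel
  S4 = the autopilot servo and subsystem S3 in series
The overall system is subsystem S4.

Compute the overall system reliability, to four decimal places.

Series (flight-control processor, pitot heater controller, and attitude reference unit): 0.911000 × 0.783000 × 0.830000 = 0.592050
Series (data-bus coupler and rate gyro): 0.873000 × 0.756000 = 0.659988
Parallel ([0.592050] and [0.659988]): 1 − (1 − 0.592050)(1 − 0.659988) = 0.861292
Series (autopilot servo and [0.861292]): 0.875000 × 0.861292 = 0.7536

0.7536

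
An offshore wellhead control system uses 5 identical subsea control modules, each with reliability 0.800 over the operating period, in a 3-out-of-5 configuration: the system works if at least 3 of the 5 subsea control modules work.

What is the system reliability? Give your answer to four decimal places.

0.9421

R = Σ_{i=3}^{5} C(5,i) p^i (1−p)^{5−i} with p = 0.800
C(5,3)·0.800^3·0.200^2 = 0.204800
C(5,4)·0.800^4·0.200^1 = 0.409600
C(5,5)·0.800^5·0.200^0 = 0.327680
Sum = 0.9421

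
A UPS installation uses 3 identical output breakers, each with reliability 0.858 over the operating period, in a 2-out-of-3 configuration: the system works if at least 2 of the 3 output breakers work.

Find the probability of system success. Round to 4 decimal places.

R = Σ_{i=2}^{3} C(3,i) p^i (1−p)^{3−i} with p = 0.858
C(3,2)·0.858^2·0.142^1 = 0.313606
C(3,3)·0.858^3·0.142^0 = 0.631629
Sum = 0.9452

0.9452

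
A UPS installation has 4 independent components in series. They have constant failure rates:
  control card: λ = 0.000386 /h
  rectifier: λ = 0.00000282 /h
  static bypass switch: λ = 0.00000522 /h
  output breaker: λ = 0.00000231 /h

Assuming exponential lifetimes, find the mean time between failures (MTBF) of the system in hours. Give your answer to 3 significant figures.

Series of exponential components: λ_sys = Σ λ_i
λ_sys = 0.000386 + 0.00000282 + 0.00000522 + 0.00000231 = 3.9635e-04 /h
MTBF = 1 / λ_sys = 2520 h

2520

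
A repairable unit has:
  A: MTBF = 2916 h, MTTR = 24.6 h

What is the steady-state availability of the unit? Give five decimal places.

A(A) = MTBF/(MTBF+MTTR) = 2916/(2916+24.6) = 0.99163

0.99163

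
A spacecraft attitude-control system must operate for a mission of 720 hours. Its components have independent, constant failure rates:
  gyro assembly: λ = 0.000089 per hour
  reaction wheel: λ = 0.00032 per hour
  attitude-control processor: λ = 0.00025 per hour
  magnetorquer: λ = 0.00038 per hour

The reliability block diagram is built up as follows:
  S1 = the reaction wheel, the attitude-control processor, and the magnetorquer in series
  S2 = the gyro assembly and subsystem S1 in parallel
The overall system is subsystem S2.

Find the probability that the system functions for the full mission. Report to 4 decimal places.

R(gyro assembly) = exp(−0.000089 × 720) = 0.937930
R(reaction wheel) = exp(−0.00032 × 720) = 0.794216
R(attitude-control processor) = exp(−0.00025 × 720) = 0.835270
R(magnetorquer) = exp(−0.00038 × 720) = 0.760636
Series (reaction wheel, attitude-control processor, and magnetorquer): 0.794216 × 0.835270 × 0.760636 = 0.504594
Parallel (gyro assembly and [0.504594]): 1 − (1 − 0.937930)(1 − 0.504594) = 0.9693

0.9693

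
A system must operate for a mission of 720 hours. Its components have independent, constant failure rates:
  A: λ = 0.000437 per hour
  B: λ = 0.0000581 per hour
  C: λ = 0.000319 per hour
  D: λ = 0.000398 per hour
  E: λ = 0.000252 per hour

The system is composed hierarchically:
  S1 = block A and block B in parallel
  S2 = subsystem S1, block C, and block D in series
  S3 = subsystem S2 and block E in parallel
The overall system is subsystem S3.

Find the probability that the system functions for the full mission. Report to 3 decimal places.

0.932

R(A) = exp(−0.000437 × 720) = 0.73005
R(B) = exp(−0.0000581 × 720) = 0.95903
R(C) = exp(−0.000319 × 720) = 0.79479
R(D) = exp(−0.000398 × 720) = 0.75084
R(E) = exp(−0.000252 × 720) = 0.83407
Parallel (A and B): 1 − (1 − 0.73005)(1 − 0.95903) = 0.98894
Series ([0.98894], C, and D): 0.98894 × 0.79479 × 0.75084 = 0.59016
Parallel ([0.59016] and E): 1 − (1 − 0.59016)(1 − 0.83407) = 0.932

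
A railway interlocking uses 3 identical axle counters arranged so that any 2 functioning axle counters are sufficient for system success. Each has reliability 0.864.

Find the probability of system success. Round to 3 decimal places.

R = Σ_{i=2}^{3} C(3,i) p^i (1−p)^{3−i} with p = 0.864
C(3,2)·0.864^2·0.136^1 = 0.30457
C(3,3)·0.864^3·0.136^0 = 0.64497
Sum = 0.950

0.950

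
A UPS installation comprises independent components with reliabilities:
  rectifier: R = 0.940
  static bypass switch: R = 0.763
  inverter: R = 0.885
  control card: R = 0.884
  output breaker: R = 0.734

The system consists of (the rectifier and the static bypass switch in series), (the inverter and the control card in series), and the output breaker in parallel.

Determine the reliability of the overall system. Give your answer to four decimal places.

Series (rectifier and static bypass switch): 0.940000 × 0.763000 = 0.717220
Series (inverter and control card): 0.885000 × 0.884000 = 0.782340
Parallel ([0.717220], [0.782340], and output breaker): 1 − (1 − 0.717220)(1 − 0.782340)(1 − 0.734000) = 0.9836

0.9836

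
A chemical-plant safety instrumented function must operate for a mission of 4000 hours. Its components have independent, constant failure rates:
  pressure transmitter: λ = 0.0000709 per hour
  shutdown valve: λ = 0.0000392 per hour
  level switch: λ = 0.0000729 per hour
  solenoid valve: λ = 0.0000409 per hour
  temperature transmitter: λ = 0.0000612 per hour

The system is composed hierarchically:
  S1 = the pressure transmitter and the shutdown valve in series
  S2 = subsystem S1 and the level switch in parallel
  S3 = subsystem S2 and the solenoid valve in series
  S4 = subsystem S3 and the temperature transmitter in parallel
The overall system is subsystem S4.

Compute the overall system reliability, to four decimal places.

0.9506

R(pressure transmitter) = exp(−0.0000709 × 4000) = 0.753068
R(shutdown valve) = exp(−0.0000392 × 4000) = 0.854875
R(level switch) = exp(−0.0000729 × 4000) = 0.747067
R(solenoid valve) = exp(−0.0000409 × 4000) = 0.849082
R(temperature transmitter) = exp(−0.0000612 × 4000) = 0.782861
Series (pressure transmitter and shutdown valve): 0.753068 × 0.854875 = 0.643779
Parallel ([0.643779] and level switch): 1 − (1 − 0.643779)(1 − 0.747067) = 0.909900
Series ([0.909900] and solenoid valve): 0.909900 × 0.849082 = 0.772580
Parallel ([0.772580] and temperature transmitter): 1 − (1 − 0.772580)(1 − 0.782861) = 0.9506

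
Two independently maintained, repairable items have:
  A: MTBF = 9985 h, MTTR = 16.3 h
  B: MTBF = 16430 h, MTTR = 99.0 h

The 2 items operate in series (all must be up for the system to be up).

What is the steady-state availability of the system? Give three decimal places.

A(A) = MTBF/(MTBF+MTTR) = 9985/(9985+16.3) = 0.998370
A(B) = MTBF/(MTBF+MTTR) = 16430/(16430+99.0) = 0.994011
Series availability: 0.998370 × 0.994011 = 0.992

0.992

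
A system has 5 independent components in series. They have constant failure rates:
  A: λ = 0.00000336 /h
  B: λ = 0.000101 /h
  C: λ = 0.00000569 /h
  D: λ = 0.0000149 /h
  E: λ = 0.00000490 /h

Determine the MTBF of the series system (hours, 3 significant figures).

7700

Series of exponential components: λ_sys = Σ λ_i
λ_sys = 0.00000336 + 0.000101 + 0.00000569 + 0.0000149 + 0.00000490 = 1.2985e-04 /h
MTBF = 1 / λ_sys = 7700 h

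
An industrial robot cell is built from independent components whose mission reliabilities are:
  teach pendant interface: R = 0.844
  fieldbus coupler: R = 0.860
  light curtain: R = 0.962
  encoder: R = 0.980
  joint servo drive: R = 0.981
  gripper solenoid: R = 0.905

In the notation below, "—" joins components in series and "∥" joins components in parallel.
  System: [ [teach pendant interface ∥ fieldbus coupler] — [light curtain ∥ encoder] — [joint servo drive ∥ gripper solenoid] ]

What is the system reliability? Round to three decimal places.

Parallel (teach pendant interface and fieldbus coupler): 1 − (1 − 0.84400)(1 − 0.86000) = 0.97816
Parallel (light curtain and encoder): 1 − (1 − 0.96200)(1 − 0.98000) = 0.99924
Parallel (joint servo drive and gripper solenoid): 1 − (1 − 0.98100)(1 − 0.90500) = 0.99820
Series ([0.97816], [0.99924], and [0.99820]): 0.97816 × 0.99924 × 0.99820 = 0.976

0.976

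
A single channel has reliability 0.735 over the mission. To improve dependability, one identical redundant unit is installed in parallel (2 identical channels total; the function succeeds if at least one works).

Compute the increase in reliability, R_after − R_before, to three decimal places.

0.195

R_before = 0.735
R_after = 1 − (1 − 0.735)^2 = 0.930
ΔR = 0.930 − 0.735 = 0.195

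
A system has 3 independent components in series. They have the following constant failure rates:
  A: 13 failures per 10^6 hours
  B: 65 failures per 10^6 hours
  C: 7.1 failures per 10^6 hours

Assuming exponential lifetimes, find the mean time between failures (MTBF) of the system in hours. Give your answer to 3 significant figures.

Series of exponential components: λ_sys = Σ λ_i
λ_sys = 0.000013 + 0.000065 + 0.0000071 = 8.5100e-05 /h
MTBF = 1 / λ_sys = 11800 h

11800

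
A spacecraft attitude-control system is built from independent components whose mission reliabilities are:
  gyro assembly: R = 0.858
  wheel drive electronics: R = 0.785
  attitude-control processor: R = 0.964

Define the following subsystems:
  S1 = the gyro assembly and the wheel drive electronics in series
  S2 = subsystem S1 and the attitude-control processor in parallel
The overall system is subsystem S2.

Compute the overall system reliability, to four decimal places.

Series (gyro assembly and wheel drive electronics): 0.858000 × 0.785000 = 0.673530
Parallel ([0.673530] and attitude-control processor): 1 − (1 − 0.673530)(1 − 0.964000) = 0.9882

0.9882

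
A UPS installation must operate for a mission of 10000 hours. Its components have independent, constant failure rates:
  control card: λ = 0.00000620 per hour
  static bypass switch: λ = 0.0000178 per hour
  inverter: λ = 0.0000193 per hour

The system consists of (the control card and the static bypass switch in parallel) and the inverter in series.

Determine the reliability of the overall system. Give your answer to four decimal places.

0.8164

R(control card) = exp(−0.00000620 × 10000) = 0.939883
R(static bypass switch) = exp(−0.0000178 × 10000) = 0.836942
R(inverter) = exp(−0.0000193 × 10000) = 0.824482
Parallel (control card and static bypass switch): 1 − (1 − 0.939883)(1 − 0.836942) = 0.990197
Series ([0.990197] and inverter): 0.990197 × 0.824482 = 0.8164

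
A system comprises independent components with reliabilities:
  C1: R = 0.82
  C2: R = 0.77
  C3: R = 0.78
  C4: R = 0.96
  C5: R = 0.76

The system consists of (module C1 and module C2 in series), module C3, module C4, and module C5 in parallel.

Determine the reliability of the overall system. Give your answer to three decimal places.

0.999

Series (C1 and C2): 0.82000 × 0.77000 = 0.63140
Parallel ([0.63140], C3, C4, and C5): 1 − (1 − 0.63140)(1 − 0.78000)(1 − 0.96000)(1 − 0.76000) = 0.999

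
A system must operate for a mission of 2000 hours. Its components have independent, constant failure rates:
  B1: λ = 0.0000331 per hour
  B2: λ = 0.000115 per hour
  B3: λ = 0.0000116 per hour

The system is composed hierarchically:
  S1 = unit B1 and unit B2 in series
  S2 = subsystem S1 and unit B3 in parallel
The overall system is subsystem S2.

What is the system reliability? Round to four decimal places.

0.9941

R(B1) = exp(−0.0000331 × 2000) = 0.935944
R(B2) = exp(−0.000115 × 2000) = 0.794534
R(B3) = exp(−0.0000116 × 2000) = 0.977067
Series (B1 and B2): 0.935944 × 0.794534 = 0.743639
Parallel ([0.743639] and B3): 1 − (1 − 0.743639)(1 − 0.977067) = 0.9941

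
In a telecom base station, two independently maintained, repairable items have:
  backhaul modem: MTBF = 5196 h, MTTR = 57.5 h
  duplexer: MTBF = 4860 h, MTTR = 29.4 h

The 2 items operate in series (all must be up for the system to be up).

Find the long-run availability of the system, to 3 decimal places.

0.983

A(backhaul modem) = MTBF/(MTBF+MTTR) = 5196/(5196+57.5) = 0.989055
A(duplexer) = MTBF/(MTBF+MTTR) = 4860/(4860+29.4) = 0.993987
Series availability: 0.989055 × 0.993987 = 0.983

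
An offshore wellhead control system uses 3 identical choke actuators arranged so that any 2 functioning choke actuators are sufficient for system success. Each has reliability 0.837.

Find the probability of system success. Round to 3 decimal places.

R = Σ_{i=2}^{3} C(3,i) p^i (1−p)^{3−i} with p = 0.837
C(3,2)·0.837^2·0.163^1 = 0.34258
C(3,3)·0.837^3·0.163^0 = 0.58638
Sum = 0.929

0.929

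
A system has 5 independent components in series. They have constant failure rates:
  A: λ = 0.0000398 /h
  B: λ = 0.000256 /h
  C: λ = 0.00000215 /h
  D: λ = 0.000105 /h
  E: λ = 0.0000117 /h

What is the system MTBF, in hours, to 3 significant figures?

Series of exponential components: λ_sys = Σ λ_i
λ_sys = 0.0000398 + 0.000256 + 0.00000215 + 0.000105 + 0.0000117 = 4.1465e-04 /h
MTBF = 1 / λ_sys = 2410 h

2410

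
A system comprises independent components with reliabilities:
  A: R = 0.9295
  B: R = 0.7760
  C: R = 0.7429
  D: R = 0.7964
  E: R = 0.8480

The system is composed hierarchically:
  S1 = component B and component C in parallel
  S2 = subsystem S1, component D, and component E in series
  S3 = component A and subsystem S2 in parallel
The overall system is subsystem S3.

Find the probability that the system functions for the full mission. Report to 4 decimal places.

Parallel (B and C): 1 − (1 − 0.776000)(1 − 0.742900) = 0.942410
Series ([0.942410], D, and E): 0.942410 × 0.796400 × 0.848000 = 0.636454
Parallel (A and [0.636454]): 1 − (1 − 0.929500)(1 − 0.636454) = 0.9744

0.9744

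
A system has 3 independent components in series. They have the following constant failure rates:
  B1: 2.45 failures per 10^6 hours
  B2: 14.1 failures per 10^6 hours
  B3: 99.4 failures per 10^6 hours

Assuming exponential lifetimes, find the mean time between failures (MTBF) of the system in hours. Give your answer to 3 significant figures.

Series of exponential components: λ_sys = Σ λ_i
λ_sys = 0.00000245 + 0.0000141 + 0.0000994 = 1.1595e-04 /h
MTBF = 1 / λ_sys = 8620 h

8620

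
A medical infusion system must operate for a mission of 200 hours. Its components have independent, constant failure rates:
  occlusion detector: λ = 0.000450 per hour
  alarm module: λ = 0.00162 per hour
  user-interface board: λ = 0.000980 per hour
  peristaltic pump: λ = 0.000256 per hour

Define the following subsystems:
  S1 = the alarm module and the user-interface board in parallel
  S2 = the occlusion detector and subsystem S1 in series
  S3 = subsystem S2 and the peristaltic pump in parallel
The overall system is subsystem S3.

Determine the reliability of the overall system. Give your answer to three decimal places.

0.993

R(occlusion detector) = exp(−0.000450 × 200) = 0.91393
R(alarm module) = exp(−0.00162 × 200) = 0.72325
R(user-interface board) = exp(−0.000980 × 200) = 0.82201
R(peristaltic pump) = exp(−0.000256 × 200) = 0.95009
Parallel (alarm module and user-interface board): 1 − (1 − 0.72325)(1 − 0.82201) = 0.95074
Series (occlusion detector and [0.95074]): 0.91393 × 0.95074 = 0.86891
Parallel ([0.86891] and peristaltic pump): 1 − (1 − 0.86891)(1 − 0.95009) = 0.993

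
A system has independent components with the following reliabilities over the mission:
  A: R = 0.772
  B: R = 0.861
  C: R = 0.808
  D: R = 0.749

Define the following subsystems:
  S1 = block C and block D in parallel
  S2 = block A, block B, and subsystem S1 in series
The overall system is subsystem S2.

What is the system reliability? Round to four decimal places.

0.6327

Parallel (C and D): 1 − (1 − 0.808000)(1 − 0.749000) = 0.951808
Series (A, B, and [0.951808]): 0.772000 × 0.861000 × 0.951808 = 0.6327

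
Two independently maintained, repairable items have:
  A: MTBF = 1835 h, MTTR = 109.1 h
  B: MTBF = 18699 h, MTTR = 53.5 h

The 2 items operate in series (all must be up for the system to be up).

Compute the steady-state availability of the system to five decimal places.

0.94119

A(A) = MTBF/(MTBF+MTTR) = 1835/(1835+109.1) = 0.943881
A(B) = MTBF/(MTBF+MTTR) = 18699/(18699+53.5) = 0.997147
Series availability: 0.943881 × 0.997147 = 0.94119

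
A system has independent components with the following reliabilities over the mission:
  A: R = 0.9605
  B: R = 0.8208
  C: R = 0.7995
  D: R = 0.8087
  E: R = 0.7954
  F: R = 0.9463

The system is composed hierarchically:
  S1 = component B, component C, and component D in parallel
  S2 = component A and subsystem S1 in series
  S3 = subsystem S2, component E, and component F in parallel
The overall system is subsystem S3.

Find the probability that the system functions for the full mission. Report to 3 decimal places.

0.999

Parallel (B, C, and D): 1 − (1 − 0.82080)(1 − 0.79950)(1 − 0.80870) = 0.99313
Series (A and [0.99313]): 0.96050 × 0.99313 = 0.95390
Parallel ([0.95390], E, and F): 1 − (1 − 0.95390)(1 − 0.79540)(1 − 0.94630) = 0.999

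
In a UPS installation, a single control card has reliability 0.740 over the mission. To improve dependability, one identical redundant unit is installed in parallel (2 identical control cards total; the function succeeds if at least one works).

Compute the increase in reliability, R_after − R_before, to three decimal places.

R_before = 0.740
R_after = 1 − (1 − 0.740)^2 = 0.932
ΔR = 0.932 − 0.740 = 0.192

0.192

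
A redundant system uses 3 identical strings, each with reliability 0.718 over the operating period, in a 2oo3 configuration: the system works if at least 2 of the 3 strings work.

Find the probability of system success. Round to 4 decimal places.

0.8063

R = Σ_{i=2}^{3} C(3,i) p^i (1−p)^{3−i} with p = 0.718
C(3,2)·0.718^2·0.282^1 = 0.436133
C(3,3)·0.718^3·0.282^0 = 0.370146
Sum = 0.8063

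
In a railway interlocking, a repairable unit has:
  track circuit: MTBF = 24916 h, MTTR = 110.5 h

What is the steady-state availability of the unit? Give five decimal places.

A(track circuit) = MTBF/(MTBF+MTTR) = 24916/(24916+110.5) = 0.99558

0.99558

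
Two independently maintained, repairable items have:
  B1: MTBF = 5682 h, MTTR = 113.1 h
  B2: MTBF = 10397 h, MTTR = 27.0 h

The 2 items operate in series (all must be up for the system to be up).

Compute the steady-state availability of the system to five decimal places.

0.97794

A(B1) = MTBF/(MTBF+MTTR) = 5682/(5682+113.1) = 0.980484
A(B2) = MTBF/(MTBF+MTTR) = 10397/(10397+27.0) = 0.997410
Series availability: 0.980484 × 0.997410 = 0.97794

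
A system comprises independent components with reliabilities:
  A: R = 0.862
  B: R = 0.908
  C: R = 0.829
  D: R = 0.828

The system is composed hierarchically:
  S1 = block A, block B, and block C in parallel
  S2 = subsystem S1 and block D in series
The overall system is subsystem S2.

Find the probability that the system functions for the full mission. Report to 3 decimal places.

0.826

Parallel (A, B, and C): 1 − (1 − 0.86200)(1 − 0.90800)(1 − 0.82900) = 0.99783
Series ([0.99783] and D): 0.99783 × 0.82800 = 0.826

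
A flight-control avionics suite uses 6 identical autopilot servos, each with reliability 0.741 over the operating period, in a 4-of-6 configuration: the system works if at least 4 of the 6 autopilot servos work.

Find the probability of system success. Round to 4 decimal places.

0.8161

R = Σ_{i=4}^{6} C(6,i) p^i (1−p)^{6−i} with p = 0.741
C(6,4)·0.741^4·0.259^2 = 0.303364
C(6,5)·0.741^5·0.259^1 = 0.347170
C(6,6)·0.741^6·0.259^0 = 0.165542
Sum = 0.8161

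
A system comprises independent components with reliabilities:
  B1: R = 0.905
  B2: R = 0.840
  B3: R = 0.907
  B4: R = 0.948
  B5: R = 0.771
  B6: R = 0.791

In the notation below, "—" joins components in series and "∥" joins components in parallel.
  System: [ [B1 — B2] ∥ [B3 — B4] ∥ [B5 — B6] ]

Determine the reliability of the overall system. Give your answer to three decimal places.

0.987

Series (B1 and B2): 0.90500 × 0.84000 = 0.76020
Series (B3 and B4): 0.90700 × 0.94800 = 0.85984
Series (B5 and B6): 0.77100 × 0.79100 = 0.60986
Parallel ([0.76020], [0.85984], and [0.60986]): 1 − (1 − 0.76020)(1 − 0.85984)(1 − 0.60986) = 0.987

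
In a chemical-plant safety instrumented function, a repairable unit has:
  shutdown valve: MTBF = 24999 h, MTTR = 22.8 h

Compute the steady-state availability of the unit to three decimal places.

A(shutdown valve) = MTBF/(MTBF+MTTR) = 24999/(24999+22.8) = 0.999

0.999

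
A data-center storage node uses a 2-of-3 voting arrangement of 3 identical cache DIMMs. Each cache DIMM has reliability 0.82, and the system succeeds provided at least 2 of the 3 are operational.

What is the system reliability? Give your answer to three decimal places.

R = Σ_{i=2}^{3} C(3,i) p^i (1−p)^{3−i} with p = 0.82
C(3,2)·0.82^2·0.18^1 = 0.36310
C(3,3)·0.82^3·0.18^0 = 0.55137
Sum = 0.914

0.914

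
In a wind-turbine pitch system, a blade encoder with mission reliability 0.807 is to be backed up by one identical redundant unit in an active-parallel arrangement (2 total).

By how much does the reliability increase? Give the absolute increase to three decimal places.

R_before = 0.807
R_after = 1 − (1 − 0.807)^2 = 0.963
ΔR = 0.963 − 0.807 = 0.156

0.156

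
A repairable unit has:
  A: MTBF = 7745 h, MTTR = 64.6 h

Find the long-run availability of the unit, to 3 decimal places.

A(A) = MTBF/(MTBF+MTTR) = 7745/(7745+64.6) = 0.992

0.992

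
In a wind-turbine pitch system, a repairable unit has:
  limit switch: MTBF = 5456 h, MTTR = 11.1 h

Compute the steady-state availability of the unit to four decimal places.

A(limit switch) = MTBF/(MTBF+MTTR) = 5456/(5456+11.1) = 0.9980

0.9980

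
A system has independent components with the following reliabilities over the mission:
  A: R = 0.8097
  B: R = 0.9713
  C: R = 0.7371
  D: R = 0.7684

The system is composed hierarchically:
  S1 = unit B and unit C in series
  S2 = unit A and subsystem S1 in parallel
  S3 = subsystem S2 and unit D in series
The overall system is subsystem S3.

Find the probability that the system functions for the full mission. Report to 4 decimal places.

Series (B and C): 0.971300 × 0.737100 = 0.715945
Parallel (A and [0.715945]): 1 − (1 − 0.809700)(1 − 0.715945) = 0.945944
Series ([0.945944] and D): 0.945944 × 0.768400 = 0.7269

0.7269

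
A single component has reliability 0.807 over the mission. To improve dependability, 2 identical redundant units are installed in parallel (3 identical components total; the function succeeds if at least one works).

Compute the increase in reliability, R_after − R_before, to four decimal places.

0.1858

R_before = 0.807
R_after = 1 − (1 − 0.807)^3 = 0.9928
ΔR = 0.9928 − 0.807 = 0.1858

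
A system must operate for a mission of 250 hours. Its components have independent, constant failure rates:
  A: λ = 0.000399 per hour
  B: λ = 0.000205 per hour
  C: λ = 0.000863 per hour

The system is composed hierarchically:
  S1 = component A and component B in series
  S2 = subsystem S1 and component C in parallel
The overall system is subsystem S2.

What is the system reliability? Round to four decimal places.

0.9728

R(A) = exp(−0.000399 × 250) = 0.905064
R(B) = exp(−0.000205 × 250) = 0.950041
R(C) = exp(−0.000863 × 250) = 0.805937
Series (A and B): 0.905064 × 0.950041 = 0.859848
Parallel ([0.859848] and C): 1 − (1 − 0.859848)(1 − 0.805937) = 0.9728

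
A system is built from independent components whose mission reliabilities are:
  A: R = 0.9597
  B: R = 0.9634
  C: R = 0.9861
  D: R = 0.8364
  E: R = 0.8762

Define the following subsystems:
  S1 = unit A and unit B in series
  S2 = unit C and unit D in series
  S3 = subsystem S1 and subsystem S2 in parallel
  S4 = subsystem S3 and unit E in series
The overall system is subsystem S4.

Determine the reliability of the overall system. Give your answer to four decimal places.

0.8646

Series (A and B): 0.959700 × 0.963400 = 0.924575
Series (C and D): 0.986100 × 0.836400 = 0.824774
Parallel ([0.924575] and [0.824774]): 1 − (1 − 0.924575)(1 − 0.824774) = 0.986784
Series ([0.986784] and E): 0.986784 × 0.876200 = 0.8646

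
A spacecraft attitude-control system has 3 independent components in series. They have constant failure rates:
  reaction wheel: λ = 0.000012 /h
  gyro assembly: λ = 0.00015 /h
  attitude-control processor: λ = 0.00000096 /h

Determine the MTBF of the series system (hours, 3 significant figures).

Series of exponential components: λ_sys = Σ λ_i
λ_sys = 0.000012 + 0.00015 + 0.00000096 = 1.6296e-04 /h
MTBF = 1 / λ_sys = 6140 h

6140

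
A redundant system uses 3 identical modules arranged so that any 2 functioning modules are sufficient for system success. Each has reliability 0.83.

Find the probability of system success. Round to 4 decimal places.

0.9231

R = Σ_{i=2}^{3} C(3,i) p^i (1−p)^{3−i} with p = 0.83
C(3,2)·0.83^2·0.17^1 = 0.351339
C(3,3)·0.83^3·0.17^0 = 0.571787
Sum = 0.9231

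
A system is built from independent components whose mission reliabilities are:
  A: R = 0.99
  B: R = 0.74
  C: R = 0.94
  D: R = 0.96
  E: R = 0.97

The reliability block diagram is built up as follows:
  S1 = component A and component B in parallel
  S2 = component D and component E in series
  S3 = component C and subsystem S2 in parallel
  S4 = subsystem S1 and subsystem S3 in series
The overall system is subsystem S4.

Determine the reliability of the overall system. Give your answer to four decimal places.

Parallel (A and B): 1 − (1 − 0.990000)(1 − 0.740000) = 0.997400
Series (D and E): 0.960000 × 0.970000 = 0.931200
Parallel (C and [0.931200]): 1 − (1 − 0.940000)(1 − 0.931200) = 0.995872
Series ([0.997400] and [0.995872]): 0.997400 × 0.995872 = 0.9933

0.9933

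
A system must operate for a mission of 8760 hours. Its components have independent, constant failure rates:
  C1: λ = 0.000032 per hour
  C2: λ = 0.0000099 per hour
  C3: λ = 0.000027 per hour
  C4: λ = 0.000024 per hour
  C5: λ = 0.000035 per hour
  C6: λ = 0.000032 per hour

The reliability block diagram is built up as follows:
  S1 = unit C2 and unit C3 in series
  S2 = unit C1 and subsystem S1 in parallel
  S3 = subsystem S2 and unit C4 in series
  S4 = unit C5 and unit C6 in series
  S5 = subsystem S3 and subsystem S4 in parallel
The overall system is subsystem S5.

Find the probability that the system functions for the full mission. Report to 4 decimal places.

R(C1) = exp(−0.000032 × 8760) = 0.755542
R(C2) = exp(−0.0000099 × 8760) = 0.916930
R(C3) = exp(−0.000027 × 8760) = 0.789370
R(C4) = exp(−0.000024 × 8760) = 0.810390
R(C5) = exp(−0.000035 × 8760) = 0.735945
R(C6) = exp(−0.000032 × 8760) = 0.755542
Series (C2 and C3): 0.916930 × 0.789370 = 0.723797
Parallel (C1 and [0.723797]): 1 − (1 − 0.755542)(1 − 0.723797) = 0.932480
Series ([0.932480] and C4): 0.932480 × 0.810390 = 0.755672
Series (C5 and C6): 0.735945 × 0.755542 = 0.556037
Parallel ([0.755672] and [0.556037]): 1 − (1 − 0.755672)(1 − 0.556037) = 0.8915

0.8915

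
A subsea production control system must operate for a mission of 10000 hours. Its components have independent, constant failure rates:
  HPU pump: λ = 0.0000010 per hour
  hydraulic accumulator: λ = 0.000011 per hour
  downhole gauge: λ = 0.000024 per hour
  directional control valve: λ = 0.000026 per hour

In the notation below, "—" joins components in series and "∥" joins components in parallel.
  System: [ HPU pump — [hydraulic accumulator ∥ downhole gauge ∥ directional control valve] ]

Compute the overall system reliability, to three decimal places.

0.985

R(HPU pump) = exp(−0.0000010 × 10000) = 0.99005
R(hydraulic accumulator) = exp(−0.000011 × 10000) = 0.89583
R(downhole gauge) = exp(−0.000024 × 10000) = 0.78663
R(directional control valve) = exp(−0.000026 × 10000) = 0.77105
Parallel (hydraulic accumulator, downhole gauge, and directional control valve): 1 − (1 − 0.89583)(1 − 0.78663)(1 − 0.77105) = 0.99491
Series (HPU pump and [0.99491]): 0.99005 × 0.99491 = 0.985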